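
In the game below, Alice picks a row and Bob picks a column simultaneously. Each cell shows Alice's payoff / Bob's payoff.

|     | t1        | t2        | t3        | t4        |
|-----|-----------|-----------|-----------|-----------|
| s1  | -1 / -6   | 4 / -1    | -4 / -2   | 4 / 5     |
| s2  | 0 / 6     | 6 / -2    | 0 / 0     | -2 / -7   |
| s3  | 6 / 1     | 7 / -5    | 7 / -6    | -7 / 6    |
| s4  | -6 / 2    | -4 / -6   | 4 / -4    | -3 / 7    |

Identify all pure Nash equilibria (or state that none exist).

Check mutual best responses: a cell is a NE iff neither player can gain by unilaterally deviating.
Alice's best responses — vs t1: s3 (payoff 6); vs t2: s3 (payoff 7); vs t3: s3 (payoff 7); vs t4: s1 (payoff 4).
Bob's best responses — vs s1: t4 (payoff 5); vs s2: t1 (payoff 6); vs s3: t4 (payoff 6); vs s4: t4 (payoff 7).
The only mutual best response is (s1, t4); neither player gains by switching there.

(s1, t4)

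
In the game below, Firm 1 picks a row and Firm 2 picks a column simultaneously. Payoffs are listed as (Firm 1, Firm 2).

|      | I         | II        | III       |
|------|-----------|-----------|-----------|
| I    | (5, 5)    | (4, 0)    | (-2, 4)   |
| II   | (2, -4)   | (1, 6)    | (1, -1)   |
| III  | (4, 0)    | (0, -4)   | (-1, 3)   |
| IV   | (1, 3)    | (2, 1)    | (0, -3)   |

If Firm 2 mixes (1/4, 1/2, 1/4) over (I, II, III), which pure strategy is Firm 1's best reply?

Firm 1's best reply maximizes expected payoff against the mix.
I: (1/4)·5 + (1/2)·4 + (1/4)·(-2) = 11/4
II: (1/4)·2 + (1/2)·1 + (1/4)·1 = 5/4
III: (1/4)·4 + (1/2)·0 + (1/4)·(-1) = 3/4
IV: (1/4)·1 + (1/2)·2 + (1/4)·0 = 5/4
Highest expected payoff is 11/4, from I.

I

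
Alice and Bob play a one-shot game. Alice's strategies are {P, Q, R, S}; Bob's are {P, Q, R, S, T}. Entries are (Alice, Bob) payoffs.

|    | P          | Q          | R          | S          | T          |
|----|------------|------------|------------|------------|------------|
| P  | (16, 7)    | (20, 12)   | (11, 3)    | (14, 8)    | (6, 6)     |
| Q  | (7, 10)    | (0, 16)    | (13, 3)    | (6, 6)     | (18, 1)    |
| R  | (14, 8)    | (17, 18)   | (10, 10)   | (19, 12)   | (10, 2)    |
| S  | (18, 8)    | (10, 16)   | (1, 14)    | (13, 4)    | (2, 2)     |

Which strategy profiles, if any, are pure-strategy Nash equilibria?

Find each player's best response to every opponent strategy; NE are the intersections.
Alice's best responses — vs P: S (payoff 18); vs Q: P (payoff 20); vs R: Q (payoff 13); vs S: R (payoff 19); vs T: Q (payoff 18).
Bob's best responses — vs P: Q (payoff 12); vs Q: Q (payoff 16); vs R: Q (payoff 18); vs S: Q (payoff 16).
The only mutual best response is (P, Q); neither player gains by switching there.

(P, Q)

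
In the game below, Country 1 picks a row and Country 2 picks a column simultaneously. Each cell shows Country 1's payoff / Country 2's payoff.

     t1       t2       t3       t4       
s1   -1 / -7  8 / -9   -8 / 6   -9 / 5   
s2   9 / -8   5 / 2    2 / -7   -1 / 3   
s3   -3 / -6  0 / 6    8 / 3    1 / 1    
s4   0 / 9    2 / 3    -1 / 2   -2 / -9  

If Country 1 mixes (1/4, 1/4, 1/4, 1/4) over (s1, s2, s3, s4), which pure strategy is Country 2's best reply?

t3

Compute Country 2's expected payoff from each pure strategy against the given mix.
t1: (1/4)·(-7) + (1/4)·(-8) + (1/4)·(-6) + (1/4)·9 = -3
t2: (1/4)·(-9) + (1/4)·2 + (1/4)·6 + (1/4)·3 = 1/2
t3: (1/4)·6 + (1/4)·(-7) + (1/4)·3 + (1/4)·2 = 1
t4: (1/4)·5 + (1/4)·3 + (1/4)·1 + (1/4)·(-9) = 0
Highest expected payoff is 1, from t3.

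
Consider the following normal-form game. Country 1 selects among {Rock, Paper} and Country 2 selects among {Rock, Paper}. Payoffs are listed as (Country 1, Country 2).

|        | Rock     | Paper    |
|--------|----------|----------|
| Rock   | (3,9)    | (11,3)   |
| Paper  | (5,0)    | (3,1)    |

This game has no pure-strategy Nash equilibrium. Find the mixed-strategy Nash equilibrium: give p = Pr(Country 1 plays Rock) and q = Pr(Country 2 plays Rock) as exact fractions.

In a mixed NE each player is indifferent between their pure strategies, so the opponent's mix sets the indifference.
Country 2 indifferent between Rock and Paper: p·9 + (1−p)·0 = p·3 + (1−p)·1 ⟹ 0 + 9p = 1 + 2p ⟹ p = 1/7.
Country 1 indifferent between Rock and Paper: q·3 + (1−q)·11 = q·5 + (1−q)·3 ⟹ 11 + (-8)q = 3 + 2q ⟹ q = 4/5.

p = 1/7, q = 4/5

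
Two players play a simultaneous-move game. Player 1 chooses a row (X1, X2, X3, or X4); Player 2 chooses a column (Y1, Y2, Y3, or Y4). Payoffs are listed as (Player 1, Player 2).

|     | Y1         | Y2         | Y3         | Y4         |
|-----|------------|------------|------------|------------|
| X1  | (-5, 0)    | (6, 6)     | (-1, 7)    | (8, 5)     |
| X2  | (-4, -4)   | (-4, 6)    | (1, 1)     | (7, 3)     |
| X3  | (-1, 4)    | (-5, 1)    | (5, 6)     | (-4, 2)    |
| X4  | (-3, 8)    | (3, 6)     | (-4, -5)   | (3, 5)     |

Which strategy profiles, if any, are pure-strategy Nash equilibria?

(X3, Y3)

A profile is a Nash equilibrium when each player is best-responding to the other.
Player 1's best responses — vs Y1: X3 (payoff -1); vs Y2: X1 (payoff 6); vs Y3: X3 (payoff 5); vs Y4: X1 (payoff 8).
Player 2's best responses — vs X1: Y3 (payoff 7); vs X2: Y2 (payoff 6); vs X3: Y3 (payoff 6); vs X4: Y1 (payoff 8).
The only mutual best response is (X3, Y3); neither player gains by switching there.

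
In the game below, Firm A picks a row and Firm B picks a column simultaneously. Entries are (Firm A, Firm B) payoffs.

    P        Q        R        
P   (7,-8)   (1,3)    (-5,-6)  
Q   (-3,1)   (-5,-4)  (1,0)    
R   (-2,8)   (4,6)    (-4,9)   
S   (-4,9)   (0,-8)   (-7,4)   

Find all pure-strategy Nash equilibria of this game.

Find each player's best response to every opponent strategy; NE are the intersections.
Firm A's best responses — vs P: P (payoff 7); vs Q: R (payoff 4); vs R: Q (payoff 1).
Firm B's best responses — vs P: Q (payoff 3); vs Q: P (payoff 1); vs R: R (payoff 9); vs S: P (payoff 9).
No cell has both players best-responding. For instance, Firm A's best reply to R is Q, but against Q Firm B prefers P over R.

None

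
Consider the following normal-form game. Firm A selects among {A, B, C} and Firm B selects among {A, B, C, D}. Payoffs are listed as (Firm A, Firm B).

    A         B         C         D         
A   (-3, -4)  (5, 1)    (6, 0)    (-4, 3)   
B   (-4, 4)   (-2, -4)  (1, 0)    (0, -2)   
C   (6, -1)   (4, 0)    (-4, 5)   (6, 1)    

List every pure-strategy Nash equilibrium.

None

A profile is a Nash equilibrium when each player is best-responding to the other.
Firm A's best responses — vs A: C (payoff 6); vs B: A (payoff 5); vs C: A (payoff 6); vs D: C (payoff 6).
Firm B's best responses — vs A: D (payoff 3); vs B: A (payoff 4); vs C: C (payoff 5).
No cell has both players best-responding. For instance, Firm A's best reply to D is C, but against C Firm B prefers C over D.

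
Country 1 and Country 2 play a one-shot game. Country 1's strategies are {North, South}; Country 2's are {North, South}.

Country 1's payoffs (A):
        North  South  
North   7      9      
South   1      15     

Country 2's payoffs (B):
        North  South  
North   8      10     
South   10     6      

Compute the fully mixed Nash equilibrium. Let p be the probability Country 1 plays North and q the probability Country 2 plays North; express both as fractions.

p = 2/3, q = 1/2

In a mixed NE each player is indifferent between their pure strategies, so the opponent's mix sets the indifference.
Country 2 indifferent between North and South: p·8 + (1−p)·10 = p·10 + (1−p)·6 ⟹ 10 + (-2)p = 6 + 4p ⟹ p = 2/3.
Country 1 indifferent between North and South: q·7 + (1−q)·9 = q·1 + (1−q)·15 ⟹ 9 + (-2)q = 15 + (-14)q ⟹ q = 1/2.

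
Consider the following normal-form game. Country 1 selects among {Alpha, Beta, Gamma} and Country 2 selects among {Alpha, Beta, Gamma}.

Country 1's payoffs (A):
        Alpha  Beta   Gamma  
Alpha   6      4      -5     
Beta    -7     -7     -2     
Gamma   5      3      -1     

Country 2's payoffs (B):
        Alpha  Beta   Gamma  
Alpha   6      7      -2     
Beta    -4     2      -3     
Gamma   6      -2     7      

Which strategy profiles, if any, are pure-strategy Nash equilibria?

(Alpha, Beta) and (Gamma, Gamma)

Find each player's best response to every opponent strategy; NE are the intersections.
Country 1's best responses — vs Alpha: Alpha (payoff 6); vs Beta: Alpha (payoff 4); vs Gamma: Gamma (payoff -1).
Country 2's best responses — vs Alpha: Beta (payoff 7); vs Beta: Beta (payoff 2); vs Gamma: Gamma (payoff 7).
Mutual best responses occur at (Alpha, Beta) and (Gamma, Gamma); at each, neither player gains by switching.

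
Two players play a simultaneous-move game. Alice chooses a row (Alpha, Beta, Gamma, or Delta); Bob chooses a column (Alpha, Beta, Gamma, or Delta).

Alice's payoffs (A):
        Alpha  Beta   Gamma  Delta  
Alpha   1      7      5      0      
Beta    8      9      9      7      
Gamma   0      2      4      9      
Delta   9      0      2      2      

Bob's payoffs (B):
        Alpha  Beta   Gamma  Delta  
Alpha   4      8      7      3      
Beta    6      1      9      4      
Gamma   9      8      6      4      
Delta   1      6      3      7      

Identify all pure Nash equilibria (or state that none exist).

(Beta, Gamma)

Check mutual best responses: a cell is a NE iff neither player can gain by unilaterally deviating.
Alice's best responses — vs Alpha: Delta (payoff 9); vs Beta: Beta (payoff 9); vs Gamma: Beta (payoff 9); vs Delta: Gamma (payoff 9).
Bob's best responses — vs Alpha: Beta (payoff 8); vs Beta: Gamma (payoff 9); vs Gamma: Alpha (payoff 9); vs Delta: Delta (payoff 7).
The only mutual best response is (Beta, Gamma); neither player gains by switching there.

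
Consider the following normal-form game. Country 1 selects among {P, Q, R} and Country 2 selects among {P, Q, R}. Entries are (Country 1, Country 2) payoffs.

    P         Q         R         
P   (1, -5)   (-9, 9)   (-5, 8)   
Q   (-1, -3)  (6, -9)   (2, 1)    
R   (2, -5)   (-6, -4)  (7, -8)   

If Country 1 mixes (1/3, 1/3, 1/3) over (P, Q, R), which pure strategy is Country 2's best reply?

Country 2's best reply maximizes expected payoff against the mix.
P: (1/3)·(-5) + (1/3)·(-3) + (1/3)·(-5) = -13/3
Q: (1/3)·9 + (1/3)·(-9) + (1/3)·(-4) = -4/3
R: (1/3)·8 + (1/3)·1 + (1/3)·(-8) = 1/3
Highest expected payoff is 1/3, from R.

R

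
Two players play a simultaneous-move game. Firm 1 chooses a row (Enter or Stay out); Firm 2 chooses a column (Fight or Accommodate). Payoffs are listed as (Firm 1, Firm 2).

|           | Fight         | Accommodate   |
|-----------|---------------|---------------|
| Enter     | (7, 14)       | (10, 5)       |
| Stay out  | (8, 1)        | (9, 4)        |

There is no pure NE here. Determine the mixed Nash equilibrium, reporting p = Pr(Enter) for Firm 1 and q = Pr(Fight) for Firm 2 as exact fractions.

Each player's mixing probability is pinned down by making the *other* player indifferent.
Firm 2 indifferent between Fight and Accommodate: p·14 + (1−p)·1 = p·5 + (1−p)·4 ⟹ 1 + 13p = 4 + 1p ⟹ p = 1/4.
Firm 1 indifferent between Enter and Stay out: q·7 + (1−q)·10 = q·8 + (1−q)·9 ⟹ 10 + (-3)q = 9 + (-1)q ⟹ q = 1/2.

p = 1/4, q = 1/2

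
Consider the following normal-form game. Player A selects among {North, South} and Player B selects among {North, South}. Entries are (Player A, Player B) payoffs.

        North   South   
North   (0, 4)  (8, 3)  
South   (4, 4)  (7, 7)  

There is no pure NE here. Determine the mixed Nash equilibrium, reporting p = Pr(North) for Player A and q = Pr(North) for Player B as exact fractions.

Each player's mixing probability is pinned down by making the *other* player indifferent.
Player B indifferent between North and South: p·4 + (1−p)·4 = p·3 + (1−p)·7 ⟹ 4 + 0p = 7 + (-4)p ⟹ p = 3/4.
Player A indifferent between North and South: q·0 + (1−q)·8 = q·4 + (1−q)·7 ⟹ 8 + (-8)q = 7 + (-3)q ⟹ q = 1/5.

p = 3/4, q = 1/5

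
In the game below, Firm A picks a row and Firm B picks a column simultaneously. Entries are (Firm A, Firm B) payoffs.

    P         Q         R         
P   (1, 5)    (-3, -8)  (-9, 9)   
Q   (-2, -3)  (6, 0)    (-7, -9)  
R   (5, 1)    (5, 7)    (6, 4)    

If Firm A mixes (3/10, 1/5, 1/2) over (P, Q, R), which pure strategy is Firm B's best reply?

R

Compute Firm B's expected payoff from each pure strategy against the given mix.
P: (3/10)·5 + (1/5)·(-3) + (1/2)·1 = 7/5
Q: (3/10)·(-8) + (1/5)·0 + (1/2)·7 = 11/10
R: (3/10)·9 + (1/5)·(-9) + (1/2)·4 = 29/10
Highest expected payoff is 29/10, from R.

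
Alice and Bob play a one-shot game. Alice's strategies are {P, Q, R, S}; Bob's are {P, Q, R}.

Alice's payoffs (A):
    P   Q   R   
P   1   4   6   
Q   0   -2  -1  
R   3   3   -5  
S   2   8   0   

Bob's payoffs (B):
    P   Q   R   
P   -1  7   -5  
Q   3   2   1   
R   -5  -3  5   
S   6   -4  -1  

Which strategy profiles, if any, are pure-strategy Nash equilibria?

A profile is a Nash equilibrium when each player is best-responding to the other.
Alice's best responses — vs P: R (payoff 3); vs Q: S (payoff 8); vs R: P (payoff 6).
Bob's best responses — vs P: Q (payoff 7); vs Q: P (payoff 3); vs R: R (payoff 5); vs S: P (payoff 6).
No cell has both players best-responding. For instance, Alice's best reply to Q is S, but against S Bob prefers P over Q.

There is no pure-strategy Nash equilibrium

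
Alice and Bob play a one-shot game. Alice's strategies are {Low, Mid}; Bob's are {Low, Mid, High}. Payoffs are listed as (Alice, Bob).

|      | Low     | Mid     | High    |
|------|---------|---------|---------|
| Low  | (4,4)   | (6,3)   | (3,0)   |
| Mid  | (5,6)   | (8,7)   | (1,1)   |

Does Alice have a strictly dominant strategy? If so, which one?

No strictly dominant strategy

Check whether one of Alice's strategies beats all alternatives regardless of what the opponent does.
Low is not dominant: against Low, Mid gives 5 > 4.
Mid is not dominant: against High, Low gives 3 > 1.
No single strategy is best against every opponent action.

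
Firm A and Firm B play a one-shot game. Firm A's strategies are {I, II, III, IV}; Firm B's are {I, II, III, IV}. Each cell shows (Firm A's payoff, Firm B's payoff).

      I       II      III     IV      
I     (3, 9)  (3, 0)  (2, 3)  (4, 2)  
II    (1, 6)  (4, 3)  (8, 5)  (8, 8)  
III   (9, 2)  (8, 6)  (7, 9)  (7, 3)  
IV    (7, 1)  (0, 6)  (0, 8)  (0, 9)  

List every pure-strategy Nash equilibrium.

Find each player's best response to every opponent strategy; NE are the intersections.
Firm A's best responses — vs I: III (payoff 9); vs II: III (payoff 8); vs III: II (payoff 8); vs IV: II (payoff 8).
Firm B's best responses — vs I: I (payoff 9); vs II: IV (payoff 8); vs III: III (payoff 9); vs IV: IV (payoff 9).
The only mutual best response is (II, IV); neither player gains by switching there.

(II, IV)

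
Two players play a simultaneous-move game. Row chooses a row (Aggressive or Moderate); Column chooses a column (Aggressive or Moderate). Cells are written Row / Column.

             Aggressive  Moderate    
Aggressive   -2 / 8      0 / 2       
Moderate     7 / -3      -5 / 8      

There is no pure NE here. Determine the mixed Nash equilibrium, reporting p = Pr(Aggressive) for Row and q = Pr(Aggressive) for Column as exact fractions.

p = 11/17, q = 5/14

Each player's mixing probability is pinned down by making the *other* player indifferent.
Column indifferent between Aggressive and Moderate: p·8 + (1−p)·(-3) = p·2 + (1−p)·8 ⟹ (-3) + 11p = 8 + (-6)p ⟹ p = 11/17.
Row indifferent between Aggressive and Moderate: q·(-2) + (1−q)·0 = q·7 + (1−q)·(-5) ⟹ 0 + (-2)q = (-5) + 12q ⟹ q = 5/14.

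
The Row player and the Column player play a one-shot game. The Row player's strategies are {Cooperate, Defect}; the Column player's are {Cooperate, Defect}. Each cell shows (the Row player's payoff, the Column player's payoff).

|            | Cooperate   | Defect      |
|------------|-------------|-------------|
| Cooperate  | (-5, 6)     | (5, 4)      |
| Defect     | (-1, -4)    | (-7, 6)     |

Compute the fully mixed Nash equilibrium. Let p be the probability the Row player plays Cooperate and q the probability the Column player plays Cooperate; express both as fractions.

p = 5/6, q = 3/4

In a mixed NE each player is indifferent between their pure strategies, so the opponent's mix sets the indifference.
The Column player indifferent between Cooperate and Defect: p·6 + (1−p)·(-4) = p·4 + (1−p)·6 ⟹ (-4) + 10p = 6 + (-2)p ⟹ p = 5/6.
The Row player indifferent between Cooperate and Defect: q·(-5) + (1−q)·5 = q·(-1) + (1−q)·(-7) ⟹ 5 + (-10)q = (-7) + 6q ⟹ q = 3/4.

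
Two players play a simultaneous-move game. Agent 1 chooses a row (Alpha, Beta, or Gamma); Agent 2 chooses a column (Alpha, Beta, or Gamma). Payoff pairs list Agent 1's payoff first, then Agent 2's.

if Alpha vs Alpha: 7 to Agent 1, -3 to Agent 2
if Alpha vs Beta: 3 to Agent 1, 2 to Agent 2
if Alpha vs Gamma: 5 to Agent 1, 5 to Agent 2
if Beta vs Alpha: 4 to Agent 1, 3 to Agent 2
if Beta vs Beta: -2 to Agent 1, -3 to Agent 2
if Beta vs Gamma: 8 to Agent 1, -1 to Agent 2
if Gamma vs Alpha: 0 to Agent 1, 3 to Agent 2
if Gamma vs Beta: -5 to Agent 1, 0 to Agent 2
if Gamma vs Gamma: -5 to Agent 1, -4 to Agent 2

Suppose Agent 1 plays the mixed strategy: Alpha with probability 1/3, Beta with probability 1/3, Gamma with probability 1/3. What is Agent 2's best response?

Agent 2's best reply maximizes expected payoff against the mix.
Alpha: (1/3)·(-3) + (1/3)·3 + (1/3)·3 = 1
Beta: (1/3)·2 + (1/3)·(-3) + (1/3)·0 = -1/3
Gamma: (1/3)·5 + (1/3)·(-1) + (1/3)·(-4) = 0
Highest expected payoff is 1, from Alpha.

Alpha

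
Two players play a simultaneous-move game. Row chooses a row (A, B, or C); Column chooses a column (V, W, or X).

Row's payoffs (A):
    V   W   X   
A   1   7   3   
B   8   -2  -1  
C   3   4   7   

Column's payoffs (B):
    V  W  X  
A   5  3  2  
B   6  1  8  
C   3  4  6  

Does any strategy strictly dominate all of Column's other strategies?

No strictly dominant strategy

A strategy is strictly dominant if it gives Column a strictly higher payoff than every other strategy, against every choice by the opponent.
V is not dominant: against B, X gives 8 > 6.
W is not dominant: against A, V gives 5 > 3.
X is not dominant: against A, V gives 5 > 2.
No single strategy is best against every opponent action.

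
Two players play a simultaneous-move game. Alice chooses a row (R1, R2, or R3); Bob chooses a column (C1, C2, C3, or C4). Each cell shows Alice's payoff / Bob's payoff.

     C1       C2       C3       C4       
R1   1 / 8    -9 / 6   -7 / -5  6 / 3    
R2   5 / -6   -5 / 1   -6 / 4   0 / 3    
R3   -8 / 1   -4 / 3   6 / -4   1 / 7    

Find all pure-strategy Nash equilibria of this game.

Check mutual best responses: a cell is a NE iff neither player can gain by unilaterally deviating.
Alice's best responses — vs C1: R2 (payoff 5); vs C2: R3 (payoff -4); vs C3: R3 (payoff 6); vs C4: R1 (payoff 6).
Bob's best responses — vs R1: C1 (payoff 8); vs R2: C3 (payoff 4); vs R3: C4 (payoff 7).
No cell has both players best-responding. For instance, Alice's best reply to C1 is R2, but against R2 Bob prefers C3 over C1.

There is no pure-strategy Nash equilibrium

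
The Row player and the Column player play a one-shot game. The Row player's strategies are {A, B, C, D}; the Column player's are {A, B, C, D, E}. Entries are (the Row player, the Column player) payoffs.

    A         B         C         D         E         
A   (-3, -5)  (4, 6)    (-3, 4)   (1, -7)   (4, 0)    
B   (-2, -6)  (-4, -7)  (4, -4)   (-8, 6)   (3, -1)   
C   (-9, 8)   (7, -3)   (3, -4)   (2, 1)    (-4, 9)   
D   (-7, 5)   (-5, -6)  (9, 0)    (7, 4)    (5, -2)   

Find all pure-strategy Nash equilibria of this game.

None

Check mutual best responses: a cell is a NE iff neither player can gain by unilaterally deviating.
The Row player's best responses — vs A: B (payoff -2); vs B: C (payoff 7); vs C: D (payoff 9); vs D: D (payoff 7); vs E: D (payoff 5).
The Column player's best responses — vs A: B (payoff 6); vs B: D (payoff 6); vs C: E (payoff 9); vs D: A (payoff 5).
No cell has both players best-responding. For instance, the Row player's best reply to D is D, but against D the Column player prefers A over D.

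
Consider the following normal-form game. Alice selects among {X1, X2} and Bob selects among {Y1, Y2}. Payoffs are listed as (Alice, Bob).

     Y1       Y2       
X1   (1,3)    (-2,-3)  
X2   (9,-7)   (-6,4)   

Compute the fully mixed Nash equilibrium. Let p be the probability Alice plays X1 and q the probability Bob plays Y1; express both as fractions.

In a mixed NE each player is indifferent between their pure strategies, so the opponent's mix sets the indifference.
Bob indifferent between Y1 and Y2: p·3 + (1−p)·(-7) = p·(-3) + (1−p)·4 ⟹ (-7) + 10p = 4 + (-7)p ⟹ p = 11/17.
Alice indifferent between X1 and X2: q·1 + (1−q)·(-2) = q·9 + (1−q)·(-6) ⟹ (-2) + 3q = (-6) + 15q ⟹ q = 1/3.

p = 11/17, q = 1/3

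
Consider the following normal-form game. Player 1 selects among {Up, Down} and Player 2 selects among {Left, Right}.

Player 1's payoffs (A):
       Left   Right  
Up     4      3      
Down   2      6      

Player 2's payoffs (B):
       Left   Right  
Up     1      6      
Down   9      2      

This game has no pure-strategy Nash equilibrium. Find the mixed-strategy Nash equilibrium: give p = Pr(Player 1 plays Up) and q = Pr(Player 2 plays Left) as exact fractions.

p = 7/12, q = 3/5

Each player's mixing probability is pinned down by making the *other* player indifferent.
Player 2 indifferent between Left and Right: p·1 + (1−p)·9 = p·6 + (1−p)·2 ⟹ 9 + (-8)p = 2 + 4p ⟹ p = 7/12.
Player 1 indifferent between Up and Down: q·4 + (1−q)·3 = q·2 + (1−q)·6 ⟹ 3 + 1q = 6 + (-4)q ⟹ q = 3/5.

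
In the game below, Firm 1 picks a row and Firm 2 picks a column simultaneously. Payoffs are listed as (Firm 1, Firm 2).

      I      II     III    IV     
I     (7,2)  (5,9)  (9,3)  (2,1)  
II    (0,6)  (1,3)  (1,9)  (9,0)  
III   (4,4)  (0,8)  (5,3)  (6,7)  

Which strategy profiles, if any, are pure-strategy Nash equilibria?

Find each player's best response to every opponent strategy; NE are the intersections.
Firm 1's best responses — vs I: I (payoff 7); vs II: I (payoff 5); vs III: I (payoff 9); vs IV: II (payoff 9).
Firm 2's best responses — vs I: II (payoff 9); vs II: III (payoff 9); vs III: II (payoff 8).
The only mutual best response is (I, II); neither player gains by switching there.

(I, II)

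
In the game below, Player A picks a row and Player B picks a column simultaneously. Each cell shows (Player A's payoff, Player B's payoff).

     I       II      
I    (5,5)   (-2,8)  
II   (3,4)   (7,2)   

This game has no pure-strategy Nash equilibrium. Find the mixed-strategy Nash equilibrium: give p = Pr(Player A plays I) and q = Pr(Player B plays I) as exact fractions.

Each player's mixing probability is pinned down by making the *other* player indifferent.
Player B indifferent between I and II: p·5 + (1−p)·4 = p·8 + (1−p)·2 ⟹ 4 + 1p = 2 + 6p ⟹ p = 2/5.
Player A indifferent between I and II: q·5 + (1−q)·(-2) = q·3 + (1−q)·7 ⟹ (-2) + 7q = 7 + (-4)q ⟹ q = 9/11.

p = 2/5, q = 9/11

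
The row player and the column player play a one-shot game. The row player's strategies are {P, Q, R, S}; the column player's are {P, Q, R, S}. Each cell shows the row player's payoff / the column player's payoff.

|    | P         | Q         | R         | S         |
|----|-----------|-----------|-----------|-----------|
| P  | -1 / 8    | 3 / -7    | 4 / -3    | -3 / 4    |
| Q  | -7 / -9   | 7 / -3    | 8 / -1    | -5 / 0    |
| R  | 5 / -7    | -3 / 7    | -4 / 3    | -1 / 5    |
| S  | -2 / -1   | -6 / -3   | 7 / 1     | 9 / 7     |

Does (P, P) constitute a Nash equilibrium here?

No

Holding the column player at P: the row player gets -1 from P but could get 5 by switching to R. The row player has a profitable deviation.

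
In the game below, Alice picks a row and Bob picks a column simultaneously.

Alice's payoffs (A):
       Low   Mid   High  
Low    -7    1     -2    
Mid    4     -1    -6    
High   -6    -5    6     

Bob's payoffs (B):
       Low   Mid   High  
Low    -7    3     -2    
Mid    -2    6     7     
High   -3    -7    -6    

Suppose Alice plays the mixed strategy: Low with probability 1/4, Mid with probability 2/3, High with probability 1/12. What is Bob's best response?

Mid

Bob's best reply maximizes expected payoff against the mix.
Low: (1/4)·(-7) + (2/3)·(-2) + (1/12)·(-3) = -10/3
Mid: (1/4)·3 + (2/3)·6 + (1/12)·(-7) = 25/6
High: (1/4)·(-2) + (2/3)·7 + (1/12)·(-6) = 11/3
Highest expected payoff is 25/6, from Mid.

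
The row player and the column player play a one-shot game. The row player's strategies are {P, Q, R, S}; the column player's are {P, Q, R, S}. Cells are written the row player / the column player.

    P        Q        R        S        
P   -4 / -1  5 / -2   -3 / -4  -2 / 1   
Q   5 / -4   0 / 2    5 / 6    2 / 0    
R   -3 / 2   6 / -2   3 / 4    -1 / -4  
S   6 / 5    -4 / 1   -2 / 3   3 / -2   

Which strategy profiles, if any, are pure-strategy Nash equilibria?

A profile is a Nash equilibrium when each player is best-responding to the other.
The row player's best responses — vs P: S (payoff 6); vs Q: R (payoff 6); vs R: Q (payoff 5); vs S: S (payoff 3).
The column player's best responses — vs P: S (payoff 1); vs Q: R (payoff 6); vs R: R (payoff 4); vs S: P (payoff 5).
Mutual best responses occur at (Q, R) and (S, P); at each, neither player gains by switching.

(Q, R) and (S, P)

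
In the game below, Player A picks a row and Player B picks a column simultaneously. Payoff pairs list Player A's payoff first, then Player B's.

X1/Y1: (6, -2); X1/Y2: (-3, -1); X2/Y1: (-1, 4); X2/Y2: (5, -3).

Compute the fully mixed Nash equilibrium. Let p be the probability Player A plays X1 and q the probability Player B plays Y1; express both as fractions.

In a mixed NE each player is indifferent between their pure strategies, so the opponent's mix sets the indifference.
Player B indifferent between Y1 and Y2: p·(-2) + (1−p)·4 = p·(-1) + (1−p)·(-3) ⟹ 4 + (-6)p = (-3) + 2p ⟹ p = 7/8.
Player A indifferent between X1 and X2: q·6 + (1−q)·(-3) = q·(-1) + (1−q)·5 ⟹ (-3) + 9q = 5 + (-6)q ⟹ q = 8/15.

p = 7/8, q = 8/15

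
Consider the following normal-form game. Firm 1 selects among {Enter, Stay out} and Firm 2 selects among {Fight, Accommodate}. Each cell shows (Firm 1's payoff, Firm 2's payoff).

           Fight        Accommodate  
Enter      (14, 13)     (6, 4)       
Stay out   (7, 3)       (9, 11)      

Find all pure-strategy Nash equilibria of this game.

Find each player's best response to every opponent strategy; NE are the intersections.
Firm 1's best responses — vs Fight: Enter (payoff 14); vs Accommodate: Stay out (payoff 9).
Firm 2's best responses — vs Enter: Fight (payoff 13); vs Stay out: Accommodate (payoff 11).
Mutual best responses occur at (Enter, Fight) and (Stay out, Accommodate); at each, neither player gains by switching.

(Enter, Fight) and (Stay out, Accommodate)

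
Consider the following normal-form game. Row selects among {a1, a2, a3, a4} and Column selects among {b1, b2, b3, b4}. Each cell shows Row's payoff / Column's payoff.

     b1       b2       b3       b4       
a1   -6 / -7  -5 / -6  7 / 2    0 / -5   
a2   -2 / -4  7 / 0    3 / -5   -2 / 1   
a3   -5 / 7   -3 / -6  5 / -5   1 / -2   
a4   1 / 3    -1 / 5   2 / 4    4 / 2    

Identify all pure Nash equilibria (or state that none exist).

(a1, b3)

Check mutual best responses: a cell is a NE iff neither player can gain by unilaterally deviating.
Row's best responses — vs b1: a4 (payoff 1); vs b2: a2 (payoff 7); vs b3: a1 (payoff 7); vs b4: a4 (payoff 4).
Column's best responses — vs a1: b3 (payoff 2); vs a2: b4 (payoff 1); vs a3: b1 (payoff 7); vs a4: b2 (payoff 5).
The only mutual best response is (a1, b3); neither player gains by switching there.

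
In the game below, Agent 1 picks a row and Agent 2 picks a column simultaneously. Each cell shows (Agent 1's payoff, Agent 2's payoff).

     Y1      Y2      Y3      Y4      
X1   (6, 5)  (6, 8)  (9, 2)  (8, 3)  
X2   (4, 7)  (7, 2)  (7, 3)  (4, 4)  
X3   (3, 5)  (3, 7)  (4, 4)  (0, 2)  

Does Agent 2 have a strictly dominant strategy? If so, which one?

Check whether one of Agent 2's strategies beats all alternatives regardless of what the opponent does.
Y1 is not dominant: against X1, Y2 gives 8 > 5.
Y2 is not dominant: against X2, Y1 gives 7 > 2.
Y3 is not dominant: against X1, Y1 gives 5 > 2.
Y4 is not dominant: against X1, Y1 gives 5 > 3.
No single strategy is best against every opponent action.

None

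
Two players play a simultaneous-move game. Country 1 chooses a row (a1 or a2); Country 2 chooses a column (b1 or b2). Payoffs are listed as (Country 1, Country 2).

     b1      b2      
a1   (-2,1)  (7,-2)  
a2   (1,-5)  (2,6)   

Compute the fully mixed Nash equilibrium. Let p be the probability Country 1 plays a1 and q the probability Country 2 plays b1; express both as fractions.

Each player's mixing probability is pinned down by making the *other* player indifferent.
Country 2 indifferent between b1 and b2: p·1 + (1−p)·(-5) = p·(-2) + (1−p)·6 ⟹ (-5) + 6p = 6 + (-8)p ⟹ p = 11/14.
Country 1 indifferent between a1 and a2: q·(-2) + (1−q)·7 = q·1 + (1−q)·2 ⟹ 7 + (-9)q = 2 + (-1)q ⟹ q = 5/8.

p = 11/14, q = 5/8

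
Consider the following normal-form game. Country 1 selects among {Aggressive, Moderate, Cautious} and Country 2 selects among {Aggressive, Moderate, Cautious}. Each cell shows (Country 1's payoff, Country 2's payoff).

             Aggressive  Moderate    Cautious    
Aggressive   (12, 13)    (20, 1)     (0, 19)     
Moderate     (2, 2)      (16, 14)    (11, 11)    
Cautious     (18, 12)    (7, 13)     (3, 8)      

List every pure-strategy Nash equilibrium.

Check mutual best responses: a cell is a NE iff neither player can gain by unilaterally deviating.
Country 1's best responses — vs Aggressive: Cautious (payoff 18); vs Moderate: Aggressive (payoff 20); vs Cautious: Moderate (payoff 11).
Country 2's best responses — vs Aggressive: Cautious (payoff 19); vs Moderate: Moderate (payoff 14); vs Cautious: Moderate (payoff 13).
No cell has both players best-responding. For instance, Country 1's best reply to Cautious is Moderate, but against Moderate Country 2 prefers Moderate over Cautious.

No pure-strategy Nash equilibrium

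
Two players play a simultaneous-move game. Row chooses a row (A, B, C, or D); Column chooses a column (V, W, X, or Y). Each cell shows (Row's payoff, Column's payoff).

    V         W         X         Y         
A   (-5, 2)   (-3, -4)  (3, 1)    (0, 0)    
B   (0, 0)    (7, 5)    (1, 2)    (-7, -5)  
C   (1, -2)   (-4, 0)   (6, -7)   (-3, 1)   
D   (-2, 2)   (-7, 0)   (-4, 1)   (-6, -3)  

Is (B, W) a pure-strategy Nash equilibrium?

Holding Column at W: Row gets 7 from B, versus -3 from A, -4 from C, -7 from D. No profitable deviation for Row.
Holding Row at B: Column gets 5 from W, versus 0 from V, 2 from X, -5 from Y. No profitable deviation for Column either.

Yes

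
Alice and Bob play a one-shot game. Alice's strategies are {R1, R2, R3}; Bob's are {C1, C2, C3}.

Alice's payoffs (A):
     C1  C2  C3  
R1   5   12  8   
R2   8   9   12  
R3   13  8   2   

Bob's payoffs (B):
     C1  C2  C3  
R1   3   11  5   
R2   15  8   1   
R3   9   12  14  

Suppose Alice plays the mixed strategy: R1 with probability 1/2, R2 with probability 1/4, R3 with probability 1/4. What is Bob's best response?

C2

Compute Bob's expected payoff from each pure strategy against the given mix.
C1: (1/2)·3 + (1/4)·15 + (1/4)·9 = 15/2
C2: (1/2)·11 + (1/4)·8 + (1/4)·12 = 21/2
C3: (1/2)·5 + (1/4)·1 + (1/4)·14 = 25/4
Highest expected payoff is 21/2, from C2.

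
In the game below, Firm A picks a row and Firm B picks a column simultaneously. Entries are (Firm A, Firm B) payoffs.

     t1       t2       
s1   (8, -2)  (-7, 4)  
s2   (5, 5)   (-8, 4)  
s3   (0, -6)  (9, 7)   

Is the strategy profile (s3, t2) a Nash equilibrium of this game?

Yes

Holding Firm B at t2: Firm A gets 9 from s3, versus -7 from s1, -8 from s2. No profitable deviation for Firm A.
Holding Firm A at s3: Firm B gets 7 from t2, versus -6 from t1. No profitable deviation for Firm B either.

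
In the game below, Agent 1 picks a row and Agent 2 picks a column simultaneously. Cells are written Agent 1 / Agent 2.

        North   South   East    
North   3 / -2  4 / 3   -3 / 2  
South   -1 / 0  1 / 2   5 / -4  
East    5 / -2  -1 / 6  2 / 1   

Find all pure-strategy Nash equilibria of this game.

(North, South)

Find each player's best response to every opponent strategy; NE are the intersections.
Agent 1's best responses — vs North: East (payoff 5); vs South: North (payoff 4); vs East: South (payoff 5).
Agent 2's best responses — vs North: South (payoff 3); vs South: South (payoff 2); vs East: South (payoff 6).
The only mutual best response is (North, South); neither player gains by switching there.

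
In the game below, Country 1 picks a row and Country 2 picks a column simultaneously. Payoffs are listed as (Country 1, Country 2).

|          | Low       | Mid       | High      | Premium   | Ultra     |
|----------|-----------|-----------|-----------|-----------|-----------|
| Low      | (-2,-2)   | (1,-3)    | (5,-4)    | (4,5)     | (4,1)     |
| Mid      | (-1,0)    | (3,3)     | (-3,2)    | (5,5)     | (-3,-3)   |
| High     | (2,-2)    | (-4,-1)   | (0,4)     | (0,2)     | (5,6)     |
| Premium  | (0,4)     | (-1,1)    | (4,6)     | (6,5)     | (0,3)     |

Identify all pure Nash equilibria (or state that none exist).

A profile is a Nash equilibrium when each player is best-responding to the other.
Country 1's best responses — vs Low: High (payoff 2); vs Mid: Mid (payoff 3); vs High: Low (payoff 5); vs Premium: Premium (payoff 6); vs Ultra: High (payoff 5).
Country 2's best responses — vs Low: Premium (payoff 5); vs Mid: Premium (payoff 5); vs High: Ultra (payoff 6); vs Premium: High (payoff 6).
The only mutual best response is (High, Ultra); neither player gains by switching there.

(High, Ultra)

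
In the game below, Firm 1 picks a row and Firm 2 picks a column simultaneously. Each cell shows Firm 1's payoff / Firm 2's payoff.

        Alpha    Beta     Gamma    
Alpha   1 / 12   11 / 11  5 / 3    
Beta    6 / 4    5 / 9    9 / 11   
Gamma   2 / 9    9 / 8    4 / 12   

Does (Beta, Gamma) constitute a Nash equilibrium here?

Yes

Holding Firm 2 at Gamma: Firm 1 gets 9 from Beta, versus 5 from Alpha, 4 from Gamma. No profitable deviation for Firm 1.
Holding Firm 1 at Beta: Firm 2 gets 11 from Gamma, versus 4 from Alpha, 9 from Beta. No profitable deviation for Firm 2 either.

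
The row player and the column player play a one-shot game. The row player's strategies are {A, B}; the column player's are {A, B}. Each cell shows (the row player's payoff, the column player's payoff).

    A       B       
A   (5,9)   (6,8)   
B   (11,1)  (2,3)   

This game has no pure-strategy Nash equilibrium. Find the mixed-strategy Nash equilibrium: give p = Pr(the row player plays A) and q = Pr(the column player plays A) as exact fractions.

Each player's mixing probability is pinned down by making the *other* player indifferent.
The column player indifferent between A and B: p·9 + (1−p)·1 = p·8 + (1−p)·3 ⟹ 1 + 8p = 3 + 5p ⟹ p = 2/3.
The row player indifferent between A and B: q·5 + (1−q)·6 = q·11 + (1−q)·2 ⟹ 6 + (-1)q = 2 + 9q ⟹ q = 2/5.

p = 2/3, q = 2/5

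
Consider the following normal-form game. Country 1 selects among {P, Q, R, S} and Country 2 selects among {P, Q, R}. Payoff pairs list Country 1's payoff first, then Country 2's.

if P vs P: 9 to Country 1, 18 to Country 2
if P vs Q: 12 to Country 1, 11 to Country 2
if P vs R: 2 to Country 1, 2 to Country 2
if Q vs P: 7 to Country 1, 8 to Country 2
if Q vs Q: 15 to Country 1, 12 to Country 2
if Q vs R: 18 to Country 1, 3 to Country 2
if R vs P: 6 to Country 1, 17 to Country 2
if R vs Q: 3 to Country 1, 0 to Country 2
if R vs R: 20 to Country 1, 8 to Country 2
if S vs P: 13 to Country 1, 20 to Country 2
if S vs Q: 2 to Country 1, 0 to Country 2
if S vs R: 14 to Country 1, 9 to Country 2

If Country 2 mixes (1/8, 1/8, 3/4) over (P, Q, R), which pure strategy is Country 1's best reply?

Q

Country 1's best reply maximizes expected payoff against the mix.
P: (1/8)·9 + (1/8)·12 + (3/4)·2 = 33/8
Q: (1/8)·7 + (1/8)·15 + (3/4)·18 = 65/4
R: (1/8)·6 + (1/8)·3 + (3/4)·20 = 129/8
S: (1/8)·13 + (1/8)·2 + (3/4)·14 = 99/8
Highest expected payoff is 65/4, from Q.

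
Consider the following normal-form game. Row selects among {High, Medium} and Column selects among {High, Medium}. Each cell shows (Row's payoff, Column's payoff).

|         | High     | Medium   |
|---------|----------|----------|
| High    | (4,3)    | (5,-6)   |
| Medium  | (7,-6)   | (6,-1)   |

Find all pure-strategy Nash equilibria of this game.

Check mutual best responses: a cell is a NE iff neither player can gain by unilaterally deviating.
Row's best responses — vs High: Medium (payoff 7); vs Medium: Medium (payoff 6).
Column's best responses — vs High: High (payoff 3); vs Medium: Medium (payoff -1).
The only mutual best response is (Medium, Medium); neither player gains by switching there.

(Medium, Medium)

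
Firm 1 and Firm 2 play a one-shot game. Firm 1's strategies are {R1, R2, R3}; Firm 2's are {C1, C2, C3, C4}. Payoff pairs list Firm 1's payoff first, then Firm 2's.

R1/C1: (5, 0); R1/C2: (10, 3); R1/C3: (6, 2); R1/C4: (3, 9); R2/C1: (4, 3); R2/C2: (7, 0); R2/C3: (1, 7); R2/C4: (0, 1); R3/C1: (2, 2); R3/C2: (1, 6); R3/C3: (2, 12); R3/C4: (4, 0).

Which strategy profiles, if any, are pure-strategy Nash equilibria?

No pure-strategy Nash equilibrium

Check mutual best responses: a cell is a NE iff neither player can gain by unilaterally deviating.
Firm 1's best responses — vs C1: R1 (payoff 5); vs C2: R1 (payoff 10); vs C3: R1 (payoff 6); vs C4: R3 (payoff 4).
Firm 2's best responses — vs R1: C4 (payoff 9); vs R2: C3 (payoff 7); vs R3: C3 (payoff 12).
No cell has both players best-responding. For instance, Firm 1's best reply to C4 is R3, but against R3 Firm 2 prefers C3 over C4.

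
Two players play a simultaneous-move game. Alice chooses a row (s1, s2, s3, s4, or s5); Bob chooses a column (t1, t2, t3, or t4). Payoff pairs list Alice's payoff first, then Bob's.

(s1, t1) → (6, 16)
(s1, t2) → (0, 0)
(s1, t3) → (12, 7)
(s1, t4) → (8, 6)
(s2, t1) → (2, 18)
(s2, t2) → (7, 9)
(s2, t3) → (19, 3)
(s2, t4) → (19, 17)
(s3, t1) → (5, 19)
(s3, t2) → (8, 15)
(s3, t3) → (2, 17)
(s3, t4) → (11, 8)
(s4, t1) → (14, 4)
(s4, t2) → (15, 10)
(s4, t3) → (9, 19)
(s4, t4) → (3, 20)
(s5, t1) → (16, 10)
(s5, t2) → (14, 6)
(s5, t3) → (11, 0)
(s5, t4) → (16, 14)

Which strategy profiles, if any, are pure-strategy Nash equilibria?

None

Check mutual best responses: a cell is a NE iff neither player can gain by unilaterally deviating.
Alice's best responses — vs t1: s5 (payoff 16); vs t2: s4 (payoff 15); vs t3: s2 (payoff 19); vs t4: s2 (payoff 19).
Bob's best responses — vs s1: t1 (payoff 16); vs s2: t1 (payoff 18); vs s3: t1 (payoff 19); vs s4: t4 (payoff 20); vs s5: t4 (payoff 14).
No cell has both players best-responding. For instance, Alice's best reply to t3 is s2, but against s2 Bob prefers t1 over t3.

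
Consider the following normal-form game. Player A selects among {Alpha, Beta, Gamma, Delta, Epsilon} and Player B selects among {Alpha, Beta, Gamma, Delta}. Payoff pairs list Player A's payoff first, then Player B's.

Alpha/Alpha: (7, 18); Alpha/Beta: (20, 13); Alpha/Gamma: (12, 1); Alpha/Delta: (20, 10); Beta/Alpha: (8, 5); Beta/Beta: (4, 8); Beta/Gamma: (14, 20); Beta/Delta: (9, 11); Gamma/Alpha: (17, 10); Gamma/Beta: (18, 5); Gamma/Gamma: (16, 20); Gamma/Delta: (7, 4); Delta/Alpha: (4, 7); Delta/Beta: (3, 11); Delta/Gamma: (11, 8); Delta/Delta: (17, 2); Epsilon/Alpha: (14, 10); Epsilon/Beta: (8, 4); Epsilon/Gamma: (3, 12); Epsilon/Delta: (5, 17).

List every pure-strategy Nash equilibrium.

Check mutual best responses: a cell is a NE iff neither player can gain by unilaterally deviating.
Player A's best responses — vs Alpha: Gamma (payoff 17); vs Beta: Alpha (payoff 20); vs Gamma: Gamma (payoff 16); vs Delta: Alpha (payoff 20).
Player B's best responses — vs Alpha: Alpha (payoff 18); vs Beta: Gamma (payoff 20); vs Gamma: Gamma (payoff 20); vs Delta: Beta (payoff 11); vs Epsilon: Delta (payoff 17).
The only mutual best response is (Gamma, Gamma); neither player gains by switching there.

(Gamma, Gamma)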